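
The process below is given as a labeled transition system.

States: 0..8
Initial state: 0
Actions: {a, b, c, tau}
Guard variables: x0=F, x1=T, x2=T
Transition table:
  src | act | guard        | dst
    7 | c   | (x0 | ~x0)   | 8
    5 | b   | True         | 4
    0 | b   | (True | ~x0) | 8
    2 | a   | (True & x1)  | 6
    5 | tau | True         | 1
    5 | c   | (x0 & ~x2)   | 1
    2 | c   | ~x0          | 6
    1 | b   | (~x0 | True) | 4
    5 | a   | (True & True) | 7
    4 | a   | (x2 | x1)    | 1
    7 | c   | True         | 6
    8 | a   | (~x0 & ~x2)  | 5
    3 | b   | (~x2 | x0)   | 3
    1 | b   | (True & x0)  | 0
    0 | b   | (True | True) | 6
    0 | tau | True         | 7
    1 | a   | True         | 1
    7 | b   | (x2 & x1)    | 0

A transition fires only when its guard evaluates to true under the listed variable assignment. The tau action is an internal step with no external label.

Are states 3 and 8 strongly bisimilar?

Compute ~ classes (split until stable):
  π0 = {{0,1,2,3,4,5,6,7,8}}
  π1 = {{0},{1},{2},{3,6,8},{4},{5},{7}}
stable after 2 split(s): 7 block(s)
3∈{3,6,8}, 8∈{3,6,8}

Answer: BISIMILAR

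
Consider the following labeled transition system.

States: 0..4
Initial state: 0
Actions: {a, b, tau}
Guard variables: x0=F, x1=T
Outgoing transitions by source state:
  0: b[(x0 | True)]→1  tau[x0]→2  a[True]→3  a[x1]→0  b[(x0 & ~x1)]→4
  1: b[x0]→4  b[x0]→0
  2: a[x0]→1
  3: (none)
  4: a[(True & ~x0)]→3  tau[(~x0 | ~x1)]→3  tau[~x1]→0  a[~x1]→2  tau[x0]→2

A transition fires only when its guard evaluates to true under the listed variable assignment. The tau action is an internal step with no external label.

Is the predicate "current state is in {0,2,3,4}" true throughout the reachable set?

Inv-set: {0,2,3,4}
R = {0,1,3}
  0: ✓
  1: outside
  3: ✓
reach 1 via b — violates

Answer: INVARIANT VIOLATED at state 1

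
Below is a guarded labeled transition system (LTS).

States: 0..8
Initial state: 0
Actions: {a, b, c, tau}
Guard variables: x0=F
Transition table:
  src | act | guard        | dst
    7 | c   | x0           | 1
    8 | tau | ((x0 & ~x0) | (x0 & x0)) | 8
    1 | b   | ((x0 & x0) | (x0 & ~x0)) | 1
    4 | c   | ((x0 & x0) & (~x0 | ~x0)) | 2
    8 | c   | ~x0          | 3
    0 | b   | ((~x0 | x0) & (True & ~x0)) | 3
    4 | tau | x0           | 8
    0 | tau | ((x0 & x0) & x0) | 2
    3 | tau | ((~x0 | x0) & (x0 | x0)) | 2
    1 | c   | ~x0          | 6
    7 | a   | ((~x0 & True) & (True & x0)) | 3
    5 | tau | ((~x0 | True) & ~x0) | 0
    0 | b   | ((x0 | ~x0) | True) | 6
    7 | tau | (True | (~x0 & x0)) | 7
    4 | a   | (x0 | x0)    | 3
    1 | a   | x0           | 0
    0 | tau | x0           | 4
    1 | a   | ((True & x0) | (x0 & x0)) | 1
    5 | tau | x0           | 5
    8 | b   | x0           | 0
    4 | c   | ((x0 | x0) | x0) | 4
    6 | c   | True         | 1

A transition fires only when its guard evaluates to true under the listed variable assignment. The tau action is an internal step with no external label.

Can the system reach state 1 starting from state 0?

Guard filter leaves 7 enabled edge(s).
Layer 0: {0}
Layer 1: {3,6}  now seen {0,3,6}
Layer 2: {1}  now seen {0,1,3,6}
Reachable = {0,1,3,6}
Path to 1: b·c

Answer: REACHABLE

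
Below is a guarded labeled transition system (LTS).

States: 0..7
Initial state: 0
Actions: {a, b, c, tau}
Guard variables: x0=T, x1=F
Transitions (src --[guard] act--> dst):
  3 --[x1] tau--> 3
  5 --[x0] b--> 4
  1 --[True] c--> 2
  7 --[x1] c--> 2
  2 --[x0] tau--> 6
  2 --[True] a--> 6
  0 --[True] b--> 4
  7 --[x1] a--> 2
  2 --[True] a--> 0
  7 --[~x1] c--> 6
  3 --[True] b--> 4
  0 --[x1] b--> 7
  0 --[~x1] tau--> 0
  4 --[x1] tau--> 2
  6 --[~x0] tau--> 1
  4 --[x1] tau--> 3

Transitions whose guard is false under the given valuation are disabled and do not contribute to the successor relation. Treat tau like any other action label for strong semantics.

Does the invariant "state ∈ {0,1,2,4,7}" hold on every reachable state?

Safe = {0,1,2,4,7}
Reachable = {0,4}
  0: ✓
  4: ✓

Answer: INVARIANT HOLDS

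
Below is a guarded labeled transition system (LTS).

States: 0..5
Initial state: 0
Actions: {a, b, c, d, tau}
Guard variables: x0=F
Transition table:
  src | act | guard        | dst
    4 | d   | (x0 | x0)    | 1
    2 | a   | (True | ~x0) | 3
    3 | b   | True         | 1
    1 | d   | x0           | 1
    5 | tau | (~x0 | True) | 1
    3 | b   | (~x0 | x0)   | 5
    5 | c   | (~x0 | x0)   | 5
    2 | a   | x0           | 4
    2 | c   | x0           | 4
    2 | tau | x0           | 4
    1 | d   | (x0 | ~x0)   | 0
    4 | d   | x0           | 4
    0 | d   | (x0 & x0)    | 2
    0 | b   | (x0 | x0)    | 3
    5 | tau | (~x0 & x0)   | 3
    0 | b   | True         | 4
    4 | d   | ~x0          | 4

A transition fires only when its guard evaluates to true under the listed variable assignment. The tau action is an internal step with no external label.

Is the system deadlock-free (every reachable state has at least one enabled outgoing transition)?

R = {0,4}
  0: b→4  [1 out]
  4: d→4  [1 out]

Answer: DEADLOCK-FREE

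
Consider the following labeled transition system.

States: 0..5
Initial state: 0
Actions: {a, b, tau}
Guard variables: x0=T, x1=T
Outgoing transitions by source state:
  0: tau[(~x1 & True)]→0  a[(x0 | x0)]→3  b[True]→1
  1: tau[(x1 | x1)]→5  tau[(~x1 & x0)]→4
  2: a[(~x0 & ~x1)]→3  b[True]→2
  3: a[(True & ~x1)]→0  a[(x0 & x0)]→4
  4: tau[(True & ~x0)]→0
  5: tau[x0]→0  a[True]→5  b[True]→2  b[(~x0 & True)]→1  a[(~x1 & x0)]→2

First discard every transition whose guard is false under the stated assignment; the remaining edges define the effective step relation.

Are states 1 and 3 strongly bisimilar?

Answer: NOT BISIMILAR

Analysis:
Refine partition for ~:
  P[0] = {{0,1,2,3,4,5}}
  P[1] = {{0},{1},{2},{3},{4},{5}}
6 equivalence class(es) (converged in 2)
class of 1: {1}; class of 3: {3}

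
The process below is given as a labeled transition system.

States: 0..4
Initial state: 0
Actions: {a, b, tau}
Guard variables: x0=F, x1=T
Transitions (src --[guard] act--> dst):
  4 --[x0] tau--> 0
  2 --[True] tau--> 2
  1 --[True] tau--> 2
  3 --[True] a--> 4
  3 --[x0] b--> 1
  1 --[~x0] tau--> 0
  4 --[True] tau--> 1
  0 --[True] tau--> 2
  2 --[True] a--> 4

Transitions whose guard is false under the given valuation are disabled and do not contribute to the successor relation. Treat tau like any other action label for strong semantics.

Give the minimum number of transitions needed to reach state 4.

Answer: 2

Trace:
Breadth-first toward 4:
  Layer 0: {0}
  Layer 1: {2}
  Layer 2: {4}
first hit 4 at d=2 via tau·a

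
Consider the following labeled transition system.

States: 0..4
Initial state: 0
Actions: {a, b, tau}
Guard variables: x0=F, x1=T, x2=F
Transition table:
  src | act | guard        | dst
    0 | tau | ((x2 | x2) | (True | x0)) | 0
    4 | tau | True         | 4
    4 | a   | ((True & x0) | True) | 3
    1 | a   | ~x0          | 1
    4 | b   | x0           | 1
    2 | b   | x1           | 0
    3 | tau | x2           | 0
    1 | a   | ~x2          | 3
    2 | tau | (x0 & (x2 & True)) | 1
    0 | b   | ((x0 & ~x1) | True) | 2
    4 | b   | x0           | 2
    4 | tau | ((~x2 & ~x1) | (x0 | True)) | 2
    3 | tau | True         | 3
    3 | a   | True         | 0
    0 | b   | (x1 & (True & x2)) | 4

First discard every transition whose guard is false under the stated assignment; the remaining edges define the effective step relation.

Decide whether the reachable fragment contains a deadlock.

Reachable = {0,2}
  0: b→2  tau→0  [2 out]
  2: b→0  [1 out]

Answer: DEADLOCK-FREE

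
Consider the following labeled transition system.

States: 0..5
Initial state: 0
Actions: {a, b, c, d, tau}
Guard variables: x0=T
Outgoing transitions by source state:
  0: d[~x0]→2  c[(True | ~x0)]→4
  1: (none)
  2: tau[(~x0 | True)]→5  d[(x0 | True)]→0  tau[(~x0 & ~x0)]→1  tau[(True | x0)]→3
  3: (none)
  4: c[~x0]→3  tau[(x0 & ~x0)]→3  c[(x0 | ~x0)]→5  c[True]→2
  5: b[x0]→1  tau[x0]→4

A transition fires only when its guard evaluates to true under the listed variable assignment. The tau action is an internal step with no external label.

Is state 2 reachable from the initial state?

Answer: REACHABLE

Working:
Guard filter leaves 8 enabled edge(s).
L0 = {0}
L1 = {4}  now seen {0,4}
L2 = {2,5}  now seen {0,2,4,5}
L3 = {1,3}  now seen {0,1,2,3,4,5}
Reach set: {0,1,2,3,4,5}
Path to 2: c·c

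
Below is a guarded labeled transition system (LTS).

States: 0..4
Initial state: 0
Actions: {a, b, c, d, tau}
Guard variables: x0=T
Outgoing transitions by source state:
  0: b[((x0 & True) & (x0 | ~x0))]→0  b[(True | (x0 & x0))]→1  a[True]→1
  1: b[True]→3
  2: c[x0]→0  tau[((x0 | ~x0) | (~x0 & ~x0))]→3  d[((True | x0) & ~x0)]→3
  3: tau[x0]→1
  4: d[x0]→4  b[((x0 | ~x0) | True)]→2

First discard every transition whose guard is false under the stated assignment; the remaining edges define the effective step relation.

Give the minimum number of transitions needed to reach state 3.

Breadth-first toward 3:
  depth 0: {0}
  depth 1: {1}
  depth 2: {3}
3 enters at depth 2; path a·b

Answer: 2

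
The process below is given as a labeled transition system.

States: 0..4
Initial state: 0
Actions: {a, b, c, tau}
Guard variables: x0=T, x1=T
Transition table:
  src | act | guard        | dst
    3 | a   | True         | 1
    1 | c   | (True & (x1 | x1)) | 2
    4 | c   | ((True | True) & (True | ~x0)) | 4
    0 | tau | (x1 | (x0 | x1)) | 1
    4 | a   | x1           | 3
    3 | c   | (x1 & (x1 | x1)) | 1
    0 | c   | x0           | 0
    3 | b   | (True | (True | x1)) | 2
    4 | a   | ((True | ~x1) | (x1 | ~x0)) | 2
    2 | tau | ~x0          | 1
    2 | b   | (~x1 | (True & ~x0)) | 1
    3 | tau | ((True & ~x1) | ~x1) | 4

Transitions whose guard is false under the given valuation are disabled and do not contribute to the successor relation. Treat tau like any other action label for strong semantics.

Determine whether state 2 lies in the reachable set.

Guard filter leaves 9 enabled edge(s).
Layer 0: {0}
Layer 1: {1}  now seen {0,1}
Layer 2: {2}  now seen {0,1,2}
Reachable = {0,1,2}
trace reaching 2: tau·c

Answer: REACHABLE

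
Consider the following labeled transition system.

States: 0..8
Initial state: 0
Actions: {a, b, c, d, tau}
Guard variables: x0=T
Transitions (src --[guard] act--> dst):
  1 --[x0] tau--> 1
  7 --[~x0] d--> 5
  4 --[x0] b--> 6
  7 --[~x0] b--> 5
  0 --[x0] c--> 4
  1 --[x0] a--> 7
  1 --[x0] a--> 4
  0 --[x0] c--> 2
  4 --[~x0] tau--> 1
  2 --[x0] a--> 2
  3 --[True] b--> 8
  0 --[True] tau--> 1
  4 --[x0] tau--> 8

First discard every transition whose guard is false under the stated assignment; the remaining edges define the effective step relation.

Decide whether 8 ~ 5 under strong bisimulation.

Answer: BISIMILAR

Working:
Refine partition for ~:
  round 0: {{0,1,2,3,4,5,6,7,8}}
  round 1: {{0},{1},{2},{3},{4},{5,6,7,8}}
stable after 2 split(s): 6 block(s)
class of 8: {5,6,7,8}; class of 5: {5,6,7,8}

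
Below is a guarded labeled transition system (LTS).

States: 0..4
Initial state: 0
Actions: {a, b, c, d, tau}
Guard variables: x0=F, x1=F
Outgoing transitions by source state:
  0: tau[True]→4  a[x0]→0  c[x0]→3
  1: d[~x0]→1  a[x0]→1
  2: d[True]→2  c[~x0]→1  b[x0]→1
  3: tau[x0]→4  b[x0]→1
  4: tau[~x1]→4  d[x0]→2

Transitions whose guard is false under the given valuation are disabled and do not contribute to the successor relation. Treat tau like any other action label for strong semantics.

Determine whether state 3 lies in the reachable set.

Answer: UNREACHABLE

Working:
5 transition(s) survive guard evaluation.
Layer 0: {0}
Layer 1: {4}  total {0,4}
Reachable = {0,4}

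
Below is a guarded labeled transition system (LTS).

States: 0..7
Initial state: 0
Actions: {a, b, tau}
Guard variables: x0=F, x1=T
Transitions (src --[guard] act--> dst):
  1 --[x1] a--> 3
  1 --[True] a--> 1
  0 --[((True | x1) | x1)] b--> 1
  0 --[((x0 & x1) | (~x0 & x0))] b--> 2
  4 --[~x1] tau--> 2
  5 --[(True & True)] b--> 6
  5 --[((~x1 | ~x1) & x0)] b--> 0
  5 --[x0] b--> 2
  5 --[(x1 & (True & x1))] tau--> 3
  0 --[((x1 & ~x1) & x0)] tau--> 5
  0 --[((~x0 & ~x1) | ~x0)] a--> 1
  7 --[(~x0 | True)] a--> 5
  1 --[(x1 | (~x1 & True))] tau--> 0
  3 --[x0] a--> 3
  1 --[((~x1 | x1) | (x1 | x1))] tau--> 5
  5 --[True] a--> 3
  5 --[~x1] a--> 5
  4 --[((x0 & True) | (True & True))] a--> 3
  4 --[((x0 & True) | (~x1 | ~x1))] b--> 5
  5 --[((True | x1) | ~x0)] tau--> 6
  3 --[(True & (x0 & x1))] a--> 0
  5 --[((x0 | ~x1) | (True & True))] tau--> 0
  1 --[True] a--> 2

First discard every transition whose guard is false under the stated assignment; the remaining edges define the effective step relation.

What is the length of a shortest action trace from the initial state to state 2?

Answer: 2

Working:
BFS to 2:
  L0 = {0}
  L1 = {1}
  L2 = {2,3,5}
depth(2)=2, e.g. a·a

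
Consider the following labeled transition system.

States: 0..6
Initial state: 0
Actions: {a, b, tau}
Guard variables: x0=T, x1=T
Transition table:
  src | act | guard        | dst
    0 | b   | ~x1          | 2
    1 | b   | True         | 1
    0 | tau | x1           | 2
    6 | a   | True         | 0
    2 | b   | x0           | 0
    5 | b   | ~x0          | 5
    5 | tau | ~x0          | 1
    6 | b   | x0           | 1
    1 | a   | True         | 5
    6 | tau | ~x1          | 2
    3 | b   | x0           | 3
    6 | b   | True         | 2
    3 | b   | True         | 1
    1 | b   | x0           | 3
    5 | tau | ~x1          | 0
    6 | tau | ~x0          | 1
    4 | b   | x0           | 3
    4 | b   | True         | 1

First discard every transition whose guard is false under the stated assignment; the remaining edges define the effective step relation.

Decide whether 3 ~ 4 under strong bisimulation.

Answer: BISIMILAR

Working:
Refine partition for ~:
  round 0: {{0,1,2,3,4,5,6}}
  round 1: {{0},{1,6},{2,3,4},{5}}
  round 2: {{0},{1},{2},{3,4},{5},{6}}
Fixed point at round 3; 6 class(es).
[3]={3,4}  [4]={3,4}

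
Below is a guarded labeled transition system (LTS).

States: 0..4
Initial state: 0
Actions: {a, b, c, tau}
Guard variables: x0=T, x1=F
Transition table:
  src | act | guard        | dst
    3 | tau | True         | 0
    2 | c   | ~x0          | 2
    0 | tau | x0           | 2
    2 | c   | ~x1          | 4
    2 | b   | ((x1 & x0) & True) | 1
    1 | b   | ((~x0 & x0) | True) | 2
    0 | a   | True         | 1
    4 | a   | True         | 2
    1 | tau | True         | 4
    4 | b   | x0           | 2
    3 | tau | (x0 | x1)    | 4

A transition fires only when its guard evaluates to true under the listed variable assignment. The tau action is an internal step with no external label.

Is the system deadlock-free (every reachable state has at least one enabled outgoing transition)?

R = {0,1,2,4}
  0: a→1  tau→2  [deg 2]
  1: b→2  tau→4  [deg 2]
  2: c→4  [deg 1]
  4: a→2  b→2  [deg 2]

Answer: DEADLOCK-FREE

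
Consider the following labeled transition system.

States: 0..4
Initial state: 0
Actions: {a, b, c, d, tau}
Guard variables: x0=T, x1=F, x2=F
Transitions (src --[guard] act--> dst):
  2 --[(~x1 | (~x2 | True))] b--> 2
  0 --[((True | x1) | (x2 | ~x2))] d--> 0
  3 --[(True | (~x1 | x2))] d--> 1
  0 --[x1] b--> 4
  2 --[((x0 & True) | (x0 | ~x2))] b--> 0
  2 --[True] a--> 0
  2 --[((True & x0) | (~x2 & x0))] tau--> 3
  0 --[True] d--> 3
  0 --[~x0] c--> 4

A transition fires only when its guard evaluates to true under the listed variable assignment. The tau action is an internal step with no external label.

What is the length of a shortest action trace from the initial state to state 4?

Answer: UNREACHABLE

Analysis:
BFS to 4:
  L0 = {0}
  L1 = {3}
  L2 = {1}
4 never appears.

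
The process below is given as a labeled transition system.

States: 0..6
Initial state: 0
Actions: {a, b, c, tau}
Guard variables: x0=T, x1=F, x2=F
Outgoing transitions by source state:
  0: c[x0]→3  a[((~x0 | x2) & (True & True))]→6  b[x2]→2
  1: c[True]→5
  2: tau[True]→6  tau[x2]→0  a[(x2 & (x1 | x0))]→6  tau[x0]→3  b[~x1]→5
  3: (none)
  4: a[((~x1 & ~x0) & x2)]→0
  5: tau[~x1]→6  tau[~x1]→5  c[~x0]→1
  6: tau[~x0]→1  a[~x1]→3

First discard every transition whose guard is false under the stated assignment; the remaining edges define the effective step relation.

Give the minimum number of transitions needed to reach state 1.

Answer: UNREACHABLE

Trace:
Breadth-first toward 1:
  Layer 0: {0}
  Layer 1: {3}
1 never appears.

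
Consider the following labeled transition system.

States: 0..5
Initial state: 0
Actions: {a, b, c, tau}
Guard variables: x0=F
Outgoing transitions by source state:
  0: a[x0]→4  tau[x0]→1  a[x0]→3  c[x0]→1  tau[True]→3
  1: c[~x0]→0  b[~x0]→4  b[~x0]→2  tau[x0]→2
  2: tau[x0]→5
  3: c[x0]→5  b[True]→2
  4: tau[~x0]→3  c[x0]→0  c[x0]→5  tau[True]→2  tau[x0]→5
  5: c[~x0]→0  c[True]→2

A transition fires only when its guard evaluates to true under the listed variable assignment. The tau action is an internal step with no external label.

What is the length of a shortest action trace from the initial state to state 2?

Answer: 2

Analysis:
Layered search for 2:
  Layer 0: {0}
  Layer 1: {3}
  Layer 2: {2}
first hit 2 at d=2 via tau·b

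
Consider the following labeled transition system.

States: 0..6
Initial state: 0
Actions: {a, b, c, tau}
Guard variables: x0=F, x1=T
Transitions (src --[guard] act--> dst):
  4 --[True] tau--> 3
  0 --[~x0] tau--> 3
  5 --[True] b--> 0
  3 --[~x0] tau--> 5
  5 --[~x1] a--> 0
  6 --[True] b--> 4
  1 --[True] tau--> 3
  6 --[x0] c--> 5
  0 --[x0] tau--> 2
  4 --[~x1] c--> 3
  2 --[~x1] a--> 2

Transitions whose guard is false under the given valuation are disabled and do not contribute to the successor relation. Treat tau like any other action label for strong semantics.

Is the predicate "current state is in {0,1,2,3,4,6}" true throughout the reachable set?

Answer: INVARIANT VIOLATED at state 5

Analysis:
Inv-set: {0,1,2,3,4,6}
R = {0,3,5}
  0: safe
  3: safe
  5: VIOLATES
witness against invariant: tau·tau → 5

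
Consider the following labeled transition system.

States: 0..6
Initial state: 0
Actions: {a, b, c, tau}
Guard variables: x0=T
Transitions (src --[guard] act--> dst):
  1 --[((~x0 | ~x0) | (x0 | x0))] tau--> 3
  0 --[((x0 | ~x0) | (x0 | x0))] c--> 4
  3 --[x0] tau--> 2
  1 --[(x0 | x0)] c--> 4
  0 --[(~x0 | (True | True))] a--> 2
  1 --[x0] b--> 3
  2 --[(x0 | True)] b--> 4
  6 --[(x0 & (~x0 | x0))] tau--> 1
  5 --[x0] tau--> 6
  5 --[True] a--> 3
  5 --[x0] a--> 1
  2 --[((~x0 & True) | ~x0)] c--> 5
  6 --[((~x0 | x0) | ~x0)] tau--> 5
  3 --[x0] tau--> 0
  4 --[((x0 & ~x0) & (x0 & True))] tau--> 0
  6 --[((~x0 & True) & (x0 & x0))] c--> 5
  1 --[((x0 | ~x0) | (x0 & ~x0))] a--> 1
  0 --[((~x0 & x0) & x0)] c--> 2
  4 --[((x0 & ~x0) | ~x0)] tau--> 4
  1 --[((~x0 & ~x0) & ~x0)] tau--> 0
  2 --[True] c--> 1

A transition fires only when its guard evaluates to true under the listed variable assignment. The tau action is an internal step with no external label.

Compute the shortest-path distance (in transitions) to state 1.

Layered search for 1:
  L0 = {0}
  L1 = {2,4}
  L2 = {1}
1 enters at depth 2; path a·c

Answer: 2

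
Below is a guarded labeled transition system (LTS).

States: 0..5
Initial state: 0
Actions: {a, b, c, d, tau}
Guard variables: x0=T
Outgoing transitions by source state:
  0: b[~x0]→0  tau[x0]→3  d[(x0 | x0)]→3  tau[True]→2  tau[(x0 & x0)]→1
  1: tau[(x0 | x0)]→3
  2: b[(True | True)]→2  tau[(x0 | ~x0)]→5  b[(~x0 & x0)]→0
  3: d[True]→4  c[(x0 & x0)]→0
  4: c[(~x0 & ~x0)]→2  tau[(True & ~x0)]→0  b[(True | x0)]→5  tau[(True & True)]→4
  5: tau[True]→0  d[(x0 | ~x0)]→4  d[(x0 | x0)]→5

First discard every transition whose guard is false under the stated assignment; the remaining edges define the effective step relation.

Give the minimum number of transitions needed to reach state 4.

Breadth-first toward 4:
  depth 0: {0}
  depth 1: {1,2,3}
  depth 2: {4,5}
4 enters at depth 2; path d·d

Answer: 2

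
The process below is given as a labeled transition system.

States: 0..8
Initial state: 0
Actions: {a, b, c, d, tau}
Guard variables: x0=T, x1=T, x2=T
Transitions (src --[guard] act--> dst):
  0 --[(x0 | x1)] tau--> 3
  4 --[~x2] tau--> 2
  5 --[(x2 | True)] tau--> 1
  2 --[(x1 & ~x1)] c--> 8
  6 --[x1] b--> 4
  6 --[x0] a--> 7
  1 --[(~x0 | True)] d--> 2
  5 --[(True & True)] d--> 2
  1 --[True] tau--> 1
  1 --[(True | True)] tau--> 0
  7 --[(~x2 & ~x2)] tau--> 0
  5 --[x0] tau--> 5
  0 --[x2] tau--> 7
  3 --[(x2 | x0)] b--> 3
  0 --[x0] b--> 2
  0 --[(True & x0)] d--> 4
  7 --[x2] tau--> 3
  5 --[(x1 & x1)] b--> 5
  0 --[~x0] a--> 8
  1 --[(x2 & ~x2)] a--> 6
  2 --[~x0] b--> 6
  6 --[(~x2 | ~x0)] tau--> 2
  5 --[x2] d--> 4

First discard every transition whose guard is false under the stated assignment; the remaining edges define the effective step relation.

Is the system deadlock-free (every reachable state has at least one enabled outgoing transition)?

Answer: DEADLOCK at state 2

Working:
R = {0,2,3,4,7}
  0: b→2  d→4  tau→3  tau→7  [4 exit(s)]
  2: ∅  [no exit]
  3: b→3  [1 exit(s)]
  4: ∅  [no exit]
  7: tau→3  [1 exit(s)]
witness 2: b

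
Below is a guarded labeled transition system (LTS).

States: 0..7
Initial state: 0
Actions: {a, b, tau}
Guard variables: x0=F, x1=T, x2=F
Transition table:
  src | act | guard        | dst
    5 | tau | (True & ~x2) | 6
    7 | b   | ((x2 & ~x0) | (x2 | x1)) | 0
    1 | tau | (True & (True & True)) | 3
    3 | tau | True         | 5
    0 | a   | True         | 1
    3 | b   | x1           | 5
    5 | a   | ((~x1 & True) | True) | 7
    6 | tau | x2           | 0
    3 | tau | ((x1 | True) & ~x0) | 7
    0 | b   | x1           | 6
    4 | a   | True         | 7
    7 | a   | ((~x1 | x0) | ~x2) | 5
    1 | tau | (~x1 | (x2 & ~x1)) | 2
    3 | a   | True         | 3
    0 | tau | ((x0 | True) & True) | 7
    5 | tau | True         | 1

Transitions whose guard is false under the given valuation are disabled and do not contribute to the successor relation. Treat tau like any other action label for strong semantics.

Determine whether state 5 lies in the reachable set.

Answer: REACHABLE

Trace:
Guard filter leaves 14 enabled edge(s).
L0 = {0}
L1 = {1,6,7}  now seen {0,1,6,7}
L2 = {3,5}  now seen {0,1,3,5,6,7}
Reachable = {0,1,3,5,6,7}
Path to 5: tau·a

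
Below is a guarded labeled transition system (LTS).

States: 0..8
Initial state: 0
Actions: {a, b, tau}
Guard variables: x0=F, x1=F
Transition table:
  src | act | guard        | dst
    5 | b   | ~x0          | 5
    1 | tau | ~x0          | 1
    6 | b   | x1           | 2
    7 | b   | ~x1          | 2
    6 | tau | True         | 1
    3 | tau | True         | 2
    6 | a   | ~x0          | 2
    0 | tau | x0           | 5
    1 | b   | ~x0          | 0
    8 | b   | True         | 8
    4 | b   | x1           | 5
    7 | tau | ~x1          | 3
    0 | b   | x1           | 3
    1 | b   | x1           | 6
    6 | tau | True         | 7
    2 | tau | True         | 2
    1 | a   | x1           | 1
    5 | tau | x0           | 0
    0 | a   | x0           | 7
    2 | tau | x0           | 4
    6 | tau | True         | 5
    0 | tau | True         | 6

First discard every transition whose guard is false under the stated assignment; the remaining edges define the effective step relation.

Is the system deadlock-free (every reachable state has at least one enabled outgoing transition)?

R = {0,1,2,3,5,6,7}
  0: tau→6  [1 out]
  1: b→0  tau→1  [2 out]
  2: tau→2  [1 out]
  3: tau→2  [1 out]
  5: b→5  [1 out]
  6: a→2  tau→1  tau→5  tau→7  [4 out]
  7: b→2  tau→3  [2 out]

Answer: DEADLOCK-FREE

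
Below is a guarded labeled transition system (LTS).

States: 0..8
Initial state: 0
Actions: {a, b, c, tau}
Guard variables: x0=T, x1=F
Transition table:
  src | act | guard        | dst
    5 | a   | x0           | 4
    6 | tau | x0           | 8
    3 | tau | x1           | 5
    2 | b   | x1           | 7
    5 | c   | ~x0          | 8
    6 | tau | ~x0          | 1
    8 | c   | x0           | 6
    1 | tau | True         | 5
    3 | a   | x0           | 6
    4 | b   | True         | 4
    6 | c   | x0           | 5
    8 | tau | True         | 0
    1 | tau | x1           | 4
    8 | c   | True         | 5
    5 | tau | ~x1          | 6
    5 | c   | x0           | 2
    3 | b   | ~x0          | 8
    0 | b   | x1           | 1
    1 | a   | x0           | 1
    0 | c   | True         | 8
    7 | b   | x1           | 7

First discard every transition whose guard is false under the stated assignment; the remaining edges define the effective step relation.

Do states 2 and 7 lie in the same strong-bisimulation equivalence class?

Answer: BISIMILAR

Trace:
Bisimulation quotient by refinement:
  P[0] = {{0,1,2,3,4,5,6,7,8}}
  P[1] = {{0},{1},{2,7},{3},{4},{5},{6,8}}
  P[2] = {{0},{1},{2,7},{3},{4},{5},{6},{8}}
stable after 3 split(s): 8 block(s)
2∈{2,7}, 7∈{2,7}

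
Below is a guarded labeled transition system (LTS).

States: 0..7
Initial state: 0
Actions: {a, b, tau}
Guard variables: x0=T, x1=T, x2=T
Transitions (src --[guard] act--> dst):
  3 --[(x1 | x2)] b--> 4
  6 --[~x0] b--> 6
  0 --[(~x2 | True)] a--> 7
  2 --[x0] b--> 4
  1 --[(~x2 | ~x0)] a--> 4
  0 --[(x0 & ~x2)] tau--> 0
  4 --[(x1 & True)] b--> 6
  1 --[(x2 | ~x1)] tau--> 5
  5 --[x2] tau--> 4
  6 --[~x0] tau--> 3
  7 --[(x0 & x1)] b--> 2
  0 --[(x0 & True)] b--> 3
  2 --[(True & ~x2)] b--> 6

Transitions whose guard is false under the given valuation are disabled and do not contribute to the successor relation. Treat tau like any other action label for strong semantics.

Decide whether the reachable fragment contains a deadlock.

Answer: DEADLOCK at state 6

Analysis:
Reachable = {0,2,3,4,6,7}
  0: a→7  b→3  [deg 2]
  2: b→4  [deg 1]
  3: b→4  [deg 1]
  4: b→6  [deg 1]
  6: ∅  [deadlock]
  7: b→2  [deg 1]
trace reaching 6: b·b·b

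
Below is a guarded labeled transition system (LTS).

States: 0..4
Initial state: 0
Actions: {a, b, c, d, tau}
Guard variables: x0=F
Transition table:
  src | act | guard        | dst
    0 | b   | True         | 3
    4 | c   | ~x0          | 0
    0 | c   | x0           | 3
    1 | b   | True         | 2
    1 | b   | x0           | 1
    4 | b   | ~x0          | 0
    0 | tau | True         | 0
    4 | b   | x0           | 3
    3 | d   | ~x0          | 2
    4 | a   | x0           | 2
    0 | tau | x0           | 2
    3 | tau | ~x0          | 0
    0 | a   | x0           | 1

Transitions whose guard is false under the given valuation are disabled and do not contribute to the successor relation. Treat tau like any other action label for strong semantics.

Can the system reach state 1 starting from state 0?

Answer: UNREACHABLE

Trace:
Guard filter leaves 7 enabled edge(s).
Layer 0: {0}
Layer 1: {3}  now seen {0,3}
Layer 2: {2}  now seen {0,2,3}
Reachable = {0,2,3}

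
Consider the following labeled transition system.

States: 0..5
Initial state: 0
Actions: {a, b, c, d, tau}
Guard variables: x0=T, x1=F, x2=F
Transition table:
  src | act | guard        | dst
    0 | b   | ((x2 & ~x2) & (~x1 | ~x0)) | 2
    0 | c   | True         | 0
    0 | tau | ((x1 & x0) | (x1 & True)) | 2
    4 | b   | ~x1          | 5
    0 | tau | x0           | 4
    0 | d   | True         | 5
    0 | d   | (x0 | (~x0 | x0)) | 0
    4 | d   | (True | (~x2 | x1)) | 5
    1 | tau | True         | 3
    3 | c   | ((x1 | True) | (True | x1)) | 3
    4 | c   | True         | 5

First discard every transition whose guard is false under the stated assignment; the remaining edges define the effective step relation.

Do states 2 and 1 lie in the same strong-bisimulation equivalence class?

Bisimulation quotient by refinement:
  P[0] = {{0,1,2,3,4,5}}
  P[1] = {{0},{1},{2,5},{3},{4}}
Fixed point at round 2; 5 class(es).
class of 2: {2,5}; class of 1: {1}

Answer: NOT BISIMILAR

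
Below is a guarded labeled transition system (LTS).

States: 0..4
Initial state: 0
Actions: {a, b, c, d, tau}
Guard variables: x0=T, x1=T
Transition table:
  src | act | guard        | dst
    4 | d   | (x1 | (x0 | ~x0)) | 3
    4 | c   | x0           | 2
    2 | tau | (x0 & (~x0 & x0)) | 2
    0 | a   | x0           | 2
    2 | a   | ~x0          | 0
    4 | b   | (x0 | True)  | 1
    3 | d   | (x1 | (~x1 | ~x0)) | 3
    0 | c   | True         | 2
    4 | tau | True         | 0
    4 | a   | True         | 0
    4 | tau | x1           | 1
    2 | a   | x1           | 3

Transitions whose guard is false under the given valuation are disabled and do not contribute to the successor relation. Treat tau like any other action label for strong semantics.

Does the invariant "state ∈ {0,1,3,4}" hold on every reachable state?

Safe = {0,1,3,4}
R = {0,2,3}
  0: ✓
  2: ✗ unsafe
  3: ✓
witness against invariant: a → 2

Answer: INVARIANT VIOLATED at state 2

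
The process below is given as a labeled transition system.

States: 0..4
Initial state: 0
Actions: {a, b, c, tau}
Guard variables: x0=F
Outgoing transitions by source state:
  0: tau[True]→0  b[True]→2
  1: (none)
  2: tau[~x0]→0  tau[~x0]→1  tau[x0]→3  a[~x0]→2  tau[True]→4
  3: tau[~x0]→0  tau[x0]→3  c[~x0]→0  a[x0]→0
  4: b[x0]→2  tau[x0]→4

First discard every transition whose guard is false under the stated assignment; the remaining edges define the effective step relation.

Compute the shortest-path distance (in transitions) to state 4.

Answer: 2

Working:
BFS to 4:
  L0 = {0}
  L1 = {2}
  L2 = {1,4}
4 enters at depth 2; path b·tau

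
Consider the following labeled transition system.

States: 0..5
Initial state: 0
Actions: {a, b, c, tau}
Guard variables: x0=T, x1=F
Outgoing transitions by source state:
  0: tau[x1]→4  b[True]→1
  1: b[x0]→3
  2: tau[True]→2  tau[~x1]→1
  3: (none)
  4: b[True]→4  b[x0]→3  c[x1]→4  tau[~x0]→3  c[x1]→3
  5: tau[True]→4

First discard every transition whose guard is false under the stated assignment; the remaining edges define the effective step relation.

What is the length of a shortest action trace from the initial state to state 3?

Answer: 2

Analysis:
Breadth-first toward 3:
  depth 0: {0}
  depth 1: {1}
  depth 2: {3}
3 enters at depth 2; path b·b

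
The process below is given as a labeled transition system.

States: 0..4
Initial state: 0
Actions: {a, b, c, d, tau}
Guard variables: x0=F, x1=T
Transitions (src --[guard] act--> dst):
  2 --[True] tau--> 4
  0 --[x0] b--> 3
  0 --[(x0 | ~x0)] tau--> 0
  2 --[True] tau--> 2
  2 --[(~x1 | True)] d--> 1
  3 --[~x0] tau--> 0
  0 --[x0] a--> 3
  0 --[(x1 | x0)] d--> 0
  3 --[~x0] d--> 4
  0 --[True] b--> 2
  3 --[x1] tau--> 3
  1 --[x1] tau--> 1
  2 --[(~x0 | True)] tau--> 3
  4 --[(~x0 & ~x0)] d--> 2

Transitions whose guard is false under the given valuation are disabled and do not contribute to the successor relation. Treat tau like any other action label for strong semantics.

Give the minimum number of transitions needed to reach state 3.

Layered search for 3:
  L0 = {0}
  L1 = {2}
  L2 = {1,3,4}
depth(3)=2, e.g. b·tau

Answer: 2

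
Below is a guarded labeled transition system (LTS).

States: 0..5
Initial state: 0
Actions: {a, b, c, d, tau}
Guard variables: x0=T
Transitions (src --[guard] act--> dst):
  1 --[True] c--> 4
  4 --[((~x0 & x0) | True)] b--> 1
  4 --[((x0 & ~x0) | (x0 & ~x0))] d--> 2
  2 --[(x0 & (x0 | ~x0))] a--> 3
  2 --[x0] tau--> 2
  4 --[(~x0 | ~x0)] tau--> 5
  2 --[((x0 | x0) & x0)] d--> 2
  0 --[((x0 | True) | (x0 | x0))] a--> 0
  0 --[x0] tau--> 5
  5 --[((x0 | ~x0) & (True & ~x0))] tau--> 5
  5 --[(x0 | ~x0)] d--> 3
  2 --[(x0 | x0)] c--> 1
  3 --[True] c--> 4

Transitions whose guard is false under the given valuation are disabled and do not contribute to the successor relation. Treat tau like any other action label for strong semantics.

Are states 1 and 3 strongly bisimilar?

Refine partition for ~:
  P[0] = {{0,1,2,3,4,5}}
  P[1] = {{0},{1,3},{2},{4},{5}}
Fixed point at round 2; 5 class(es).
class of 1: {1,3}; class of 3: {1,3}

Answer: BISIMILAR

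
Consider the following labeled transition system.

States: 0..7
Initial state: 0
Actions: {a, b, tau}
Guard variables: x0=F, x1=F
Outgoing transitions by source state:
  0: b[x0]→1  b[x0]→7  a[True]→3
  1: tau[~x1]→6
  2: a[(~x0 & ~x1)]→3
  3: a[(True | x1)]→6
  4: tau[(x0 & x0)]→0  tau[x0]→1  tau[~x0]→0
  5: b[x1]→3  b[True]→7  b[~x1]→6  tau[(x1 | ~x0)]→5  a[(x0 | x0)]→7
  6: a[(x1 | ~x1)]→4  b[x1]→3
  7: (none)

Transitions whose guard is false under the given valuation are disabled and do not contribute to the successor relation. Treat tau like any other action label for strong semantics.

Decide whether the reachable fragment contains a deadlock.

Answer: DEADLOCK-FREE

Analysis:
R = {0,3,4,6}
  0: a→3  [1 out]
  3: a→6  [1 out]
  4: tau→0  [1 out]
  6: a→4  [1 out]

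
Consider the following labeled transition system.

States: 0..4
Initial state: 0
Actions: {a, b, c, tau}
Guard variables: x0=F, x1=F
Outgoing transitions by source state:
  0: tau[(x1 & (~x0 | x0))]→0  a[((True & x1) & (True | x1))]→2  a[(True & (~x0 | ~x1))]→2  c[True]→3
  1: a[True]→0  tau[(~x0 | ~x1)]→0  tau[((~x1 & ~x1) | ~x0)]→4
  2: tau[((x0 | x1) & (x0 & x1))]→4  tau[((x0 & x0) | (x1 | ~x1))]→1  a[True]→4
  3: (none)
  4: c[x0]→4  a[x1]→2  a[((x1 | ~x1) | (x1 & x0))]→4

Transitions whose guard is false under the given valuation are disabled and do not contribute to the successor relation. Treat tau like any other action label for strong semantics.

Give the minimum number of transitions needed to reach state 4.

Answer: 2

Analysis:
BFS to 4:
  depth 0: {0}
  depth 1: {2,3}
  depth 2: {1,4}
first hit 4 at d=2 via a·a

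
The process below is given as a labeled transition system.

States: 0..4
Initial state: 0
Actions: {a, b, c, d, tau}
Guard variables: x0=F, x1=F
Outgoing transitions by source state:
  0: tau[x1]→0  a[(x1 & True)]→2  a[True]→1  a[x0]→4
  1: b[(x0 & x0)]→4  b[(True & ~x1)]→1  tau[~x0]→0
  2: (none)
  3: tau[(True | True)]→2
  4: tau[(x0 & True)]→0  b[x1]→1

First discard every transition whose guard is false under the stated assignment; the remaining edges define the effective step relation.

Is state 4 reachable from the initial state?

Answer: UNREACHABLE

Analysis:
Guard filter leaves 4 enabled edge(s).
L0 = {0}
L1 = {1}  total {0,1}
Reachable = {0,1}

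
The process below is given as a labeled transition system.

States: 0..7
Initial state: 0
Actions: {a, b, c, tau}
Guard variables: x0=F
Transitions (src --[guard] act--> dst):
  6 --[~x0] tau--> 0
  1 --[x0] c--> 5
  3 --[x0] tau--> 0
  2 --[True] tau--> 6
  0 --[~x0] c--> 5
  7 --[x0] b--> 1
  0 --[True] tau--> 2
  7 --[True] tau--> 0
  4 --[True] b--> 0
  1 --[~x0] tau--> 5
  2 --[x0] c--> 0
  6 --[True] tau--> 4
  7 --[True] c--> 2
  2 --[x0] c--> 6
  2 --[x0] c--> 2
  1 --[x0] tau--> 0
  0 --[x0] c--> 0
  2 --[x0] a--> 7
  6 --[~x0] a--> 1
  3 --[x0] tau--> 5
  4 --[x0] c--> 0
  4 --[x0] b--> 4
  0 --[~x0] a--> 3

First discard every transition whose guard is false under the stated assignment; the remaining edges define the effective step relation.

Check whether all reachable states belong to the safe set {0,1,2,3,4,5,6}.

Answer: INVARIANT HOLDS

Working:
Safe = {0,1,2,3,4,5,6}
R = {0,1,2,3,4,5,6}
  0: safe
  1: safe
  2: safe
  3: safe
  4: safe
  5: safe
  6: safe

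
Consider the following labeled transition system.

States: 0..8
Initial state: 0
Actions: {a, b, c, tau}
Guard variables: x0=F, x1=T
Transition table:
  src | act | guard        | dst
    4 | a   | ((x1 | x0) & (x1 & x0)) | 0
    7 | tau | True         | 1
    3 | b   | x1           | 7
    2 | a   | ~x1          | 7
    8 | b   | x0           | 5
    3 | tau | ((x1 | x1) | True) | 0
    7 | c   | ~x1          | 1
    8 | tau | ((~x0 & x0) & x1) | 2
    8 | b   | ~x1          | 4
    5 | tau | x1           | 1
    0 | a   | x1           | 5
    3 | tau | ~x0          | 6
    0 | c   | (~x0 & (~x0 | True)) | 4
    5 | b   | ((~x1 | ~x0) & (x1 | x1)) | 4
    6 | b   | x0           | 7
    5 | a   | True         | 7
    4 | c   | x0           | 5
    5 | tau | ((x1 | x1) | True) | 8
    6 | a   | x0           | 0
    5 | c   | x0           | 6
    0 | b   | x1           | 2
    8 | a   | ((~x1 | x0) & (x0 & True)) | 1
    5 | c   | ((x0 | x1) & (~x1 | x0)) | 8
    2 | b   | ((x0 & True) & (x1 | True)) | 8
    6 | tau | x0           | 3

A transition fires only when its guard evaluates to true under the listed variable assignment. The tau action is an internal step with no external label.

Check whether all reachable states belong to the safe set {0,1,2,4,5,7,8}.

Allowed set {0,1,2,4,5,7,8}
R = {0,1,2,4,5,7,8}
  0: ok
  1: ok
  2: ok
  4: ok
  5: ok
  7: ok
  8: ok

Answer: INVARIANT HOLDS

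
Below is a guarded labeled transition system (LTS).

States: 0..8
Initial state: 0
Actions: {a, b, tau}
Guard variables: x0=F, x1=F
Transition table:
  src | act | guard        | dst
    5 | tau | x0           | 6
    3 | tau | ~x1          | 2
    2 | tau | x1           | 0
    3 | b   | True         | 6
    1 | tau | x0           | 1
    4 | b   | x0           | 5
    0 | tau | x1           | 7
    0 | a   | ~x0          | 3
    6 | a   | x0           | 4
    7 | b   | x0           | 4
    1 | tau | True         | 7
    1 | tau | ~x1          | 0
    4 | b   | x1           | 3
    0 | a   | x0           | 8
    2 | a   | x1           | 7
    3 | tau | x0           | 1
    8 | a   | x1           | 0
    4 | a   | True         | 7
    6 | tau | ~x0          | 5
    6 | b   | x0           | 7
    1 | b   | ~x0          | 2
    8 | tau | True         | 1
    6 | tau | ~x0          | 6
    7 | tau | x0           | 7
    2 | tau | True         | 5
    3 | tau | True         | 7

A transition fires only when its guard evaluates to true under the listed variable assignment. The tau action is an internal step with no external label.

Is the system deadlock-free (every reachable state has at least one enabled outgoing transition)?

Reachable = {0,2,3,5,6,7}
  0: a→3  [deg 1]
  2: tau→5  [deg 1]
  3: b→6  tau→2  tau→7  [deg 3]
  5: ∅  [no exit]
  6: tau→5  tau→6  [deg 2]
  7: ∅  [no exit]
trace reaching 5: a·tau·tau

Answer: DEADLOCK at state 5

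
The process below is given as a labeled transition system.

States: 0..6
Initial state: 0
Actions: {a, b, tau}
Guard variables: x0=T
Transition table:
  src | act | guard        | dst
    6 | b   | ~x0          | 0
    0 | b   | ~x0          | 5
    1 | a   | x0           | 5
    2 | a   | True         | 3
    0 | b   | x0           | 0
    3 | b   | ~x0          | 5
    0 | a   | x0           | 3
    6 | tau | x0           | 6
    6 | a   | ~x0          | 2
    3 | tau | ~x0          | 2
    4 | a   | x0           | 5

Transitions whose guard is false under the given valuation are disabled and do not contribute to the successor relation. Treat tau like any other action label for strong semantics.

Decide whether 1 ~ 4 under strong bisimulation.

Answer: BISIMILAR

Working:
Compute ~ classes (split until stable):
  round 0: {{0,1,2,3,4,5,6}}
  round 1: {{0},{1,2,4},{3,5},{6}}
Fixed point at round 2; 4 class(es).
[1]={1,2,4}  [4]={1,2,4}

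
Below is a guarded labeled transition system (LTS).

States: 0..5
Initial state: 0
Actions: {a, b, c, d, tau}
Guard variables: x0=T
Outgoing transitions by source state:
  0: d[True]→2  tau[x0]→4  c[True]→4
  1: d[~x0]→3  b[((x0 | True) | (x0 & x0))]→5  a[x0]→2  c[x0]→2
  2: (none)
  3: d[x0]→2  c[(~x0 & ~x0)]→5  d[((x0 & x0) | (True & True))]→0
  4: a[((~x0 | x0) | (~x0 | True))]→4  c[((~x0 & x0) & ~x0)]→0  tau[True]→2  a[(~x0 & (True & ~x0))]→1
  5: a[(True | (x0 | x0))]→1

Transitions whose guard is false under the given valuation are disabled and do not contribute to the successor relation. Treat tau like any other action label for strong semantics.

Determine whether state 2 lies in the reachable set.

After dropping false guards: 11 live edges.
depth 0: {0}
depth 1: {2,4}  cumulative {0,2,4}
Reachable = {0,2,4}
witness 2: d

Answer: REACHABLE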